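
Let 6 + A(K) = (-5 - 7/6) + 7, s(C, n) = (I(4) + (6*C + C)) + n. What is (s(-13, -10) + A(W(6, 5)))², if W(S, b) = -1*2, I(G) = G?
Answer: 375769/36 ≈ 10438.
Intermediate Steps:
W(S, b) = -2
s(C, n) = 4 + n + 7*C (s(C, n) = (4 + (6*C + C)) + n = (4 + 7*C) + n = 4 + n + 7*C)
A(K) = -31/6 (A(K) = -6 + ((-5 - 7/6) + 7) = -6 + (-37/6 + 7) = -6 + ⅚ = -31/6)
(s(-13, -10) + A(W(6, 5)))² = ((4 - 10 + 7*(-13)) - 31/6)² = ((4 - 10 - 91) - 31/6)² = (-97 - 31/6)² = (-613/6)² = 375769/36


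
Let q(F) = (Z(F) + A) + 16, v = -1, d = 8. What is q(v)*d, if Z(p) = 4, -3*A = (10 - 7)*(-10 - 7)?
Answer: 296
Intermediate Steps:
A = 17 (A = -(10 - 7)*(-10 - 7)/3 = -(-17) = -⅓*(-51) = 17)
q(F) = 37 (q(F) = (4 + 17) + 16 = 21 + 16 = 37)
q(v)*d = 37*8 = 296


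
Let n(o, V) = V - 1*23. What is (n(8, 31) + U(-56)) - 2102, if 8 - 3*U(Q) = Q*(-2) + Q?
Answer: -2110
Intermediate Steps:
U(Q) = 8/3 + Q/3 (U(Q) = 8/3 - (Q*(-2) + Q)/3 = 8/3 - (-2*Q + Q)/3 = 8/3 - (-1)*Q/3 = 8/3 + Q/3)
n(o, V) = -23 + V (n(o, V) = V - 23 = -23 + V)
(n(8, 31) + U(-56)) - 2102 = ((-23 + 31) + (8/3 + (⅓)*(-56))) - 2102 = (8 + (8/3 - 56/3)) - 2102 = (8 - 16) - 2102 = -8 - 2102 = -2110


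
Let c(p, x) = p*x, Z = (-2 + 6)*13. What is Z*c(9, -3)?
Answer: -1404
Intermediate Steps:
Z = 52 (Z = 4*13 = 52)
Z*c(9, -3) = 52*(9*(-3)) = 52*(-27) = -1404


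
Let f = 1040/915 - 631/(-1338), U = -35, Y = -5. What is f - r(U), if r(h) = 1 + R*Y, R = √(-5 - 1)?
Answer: 16547/27206 + 5*I*√6 ≈ 0.60821 + 12.247*I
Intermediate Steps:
R = I*√6 (R = √(-6) = I*√6 ≈ 2.4495*I)
f = 43753/27206 (f = 1040*(1/915) - 631*(-1/1338) = 208/183 + 631/1338 = 43753/27206 ≈ 1.6082)
r(h) = 1 - 5*I*√6 (r(h) = 1 + (I*√6)*(-5) = 1 - 5*I*√6)
f - r(U) = 43753/27206 - (1 - 5*I*√6) = 43753/27206 + (-1 + 5*I*√6) = 16547/27206 + 5*I*√6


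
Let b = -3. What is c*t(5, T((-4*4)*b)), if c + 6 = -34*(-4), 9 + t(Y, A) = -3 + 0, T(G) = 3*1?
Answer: -1560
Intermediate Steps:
T(G) = 3
t(Y, A) = -12 (t(Y, A) = -9 + (-3 + 0) = -9 - 3 = -12)
c = 130 (c = -6 - 34*(-4) = -6 + 136 = 130)
c*t(5, T((-4*4)*b)) = 130*(-12) = -1560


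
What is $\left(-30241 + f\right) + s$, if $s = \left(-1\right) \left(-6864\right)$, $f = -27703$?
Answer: $-51080$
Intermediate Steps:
$s = 6864$
$\left(-30241 + f\right) + s = \left(-30241 - 27703\right) + 6864 = -57944 + 6864 = -51080$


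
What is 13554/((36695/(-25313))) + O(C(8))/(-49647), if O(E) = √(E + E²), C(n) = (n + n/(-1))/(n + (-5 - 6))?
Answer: -343092402/36695 ≈ -9349.8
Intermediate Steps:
C(n) = 0 (C(n) = (n + n*(-1))/(n - 11) = (n - n)/(-11 + n) = 0/(-11 + n) = 0)
13554/((36695/(-25313))) + O(C(8))/(-49647) = 13554/((36695/(-25313))) + √(0*(1 + 0))/(-49647) = 13554/((36695*(-1/25313))) + √(0*1)*(-1/49647) = 13554/(-36695/25313) + √0*(-1/49647) = 13554*(-25313/36695) + 0*(-1/49647) = -343092402/36695 + 0 = -343092402/36695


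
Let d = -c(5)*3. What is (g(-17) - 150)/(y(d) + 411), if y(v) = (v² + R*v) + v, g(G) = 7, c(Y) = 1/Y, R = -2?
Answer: -3575/10299 ≈ -0.34712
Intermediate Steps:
d = -⅗ (d = -1/5*3 = -1*⅕*3 = -⅕*3 = -⅗ ≈ -0.60000)
y(v) = v² - v (y(v) = (v² - 2*v) + v = v² - v)
(g(-17) - 150)/(y(d) + 411) = (7 - 150)/(-3*(-1 - ⅗)/5 + 411) = -143/(-⅗*(-8/5) + 411) = -143/(24/25 + 411) = -143/10299/25 = -143*25/10299 = -3575/10299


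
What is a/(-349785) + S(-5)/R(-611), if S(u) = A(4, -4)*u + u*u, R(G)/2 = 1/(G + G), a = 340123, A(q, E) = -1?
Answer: -6411899173/349785 ≈ -18331.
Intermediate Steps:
R(G) = 1/G (R(G) = 2/(G + G) = 2/((2*G)) = 2*(1/(2*G)) = 1/G)
S(u) = u**2 - u (S(u) = -u + u*u = -u + u**2 = u**2 - u)
a/(-349785) + S(-5)/R(-611) = 340123/(-349785) + (-5*(-1 - 5))/(1/(-611)) = 340123*(-1/349785) + (-5*(-6))/(-1/611) = -340123/349785 + 30*(-611) = -340123/349785 - 18330 = -6411899173/349785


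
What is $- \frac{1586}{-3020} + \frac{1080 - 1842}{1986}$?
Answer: $\frac{70713}{499810} \approx 0.14148$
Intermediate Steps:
$- \frac{1586}{-3020} + \frac{1080 - 1842}{1986} = \left(-1586\right) \left(- \frac{1}{3020}\right) - \frac{127}{331} = \frac{793}{1510} - \frac{127}{331} = \frac{70713}{499810}$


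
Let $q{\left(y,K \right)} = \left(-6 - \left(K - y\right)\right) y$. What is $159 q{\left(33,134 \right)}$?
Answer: $-561429$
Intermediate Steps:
$q{\left(y,K \right)} = y \left(-6 + y - K\right)$ ($q{\left(y,K \right)} = \left(-6 + y - K\right) y = y \left(-6 + y - K\right)$)
$159 q{\left(33,134 \right)} = 159 \cdot 33 \left(-6 + 33 - 134\right) = 159 \cdot 33 \left(-107\right) = 159 \left(-3531\right) = -561429$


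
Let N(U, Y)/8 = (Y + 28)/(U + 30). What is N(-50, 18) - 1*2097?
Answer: -10577/5 ≈ -2115.4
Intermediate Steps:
N(U, Y) = 8*(28 + Y)/(30 + U) (N(U, Y) = 8*((Y + 28)/(U + 30)) = 8*((28 + Y)/(30 + U)) = 8*(28 + Y)/(30 + U))
N(-50, 18) - 1*2097 = 8*(28 + 18)/(30 - 50) - 1*2097 = 8*46/(-20) - 2097 = 8*(-1/20)*46 - 2097 = -92/5 - 2097 = -10577/5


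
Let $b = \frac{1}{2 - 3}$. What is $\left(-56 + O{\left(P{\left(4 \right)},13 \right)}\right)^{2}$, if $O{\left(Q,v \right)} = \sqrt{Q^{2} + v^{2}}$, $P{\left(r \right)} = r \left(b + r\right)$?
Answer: $\left(56 - \sqrt{313}\right)^{2} \approx 1467.5$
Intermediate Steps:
$b = -1$ ($b = \frac{1}{-1} = -1$)
$P{\left(r \right)} = r \left(-1 + r\right)$
$\left(-56 + O{\left(P{\left(4 \right)},13 \right)}\right)^{2} = \left(-56 + \sqrt{\left(4 \left(-1 + 4\right)\right)^{2} + 13^{2}}\right)^{2} = \left(-56 + \sqrt{\left(4 \cdot 3\right)^{2} + 169}\right)^{2} = \left(-56 + \sqrt{12^{2} + 169}\right)^{2} = \left(-56 + \sqrt{144 + 169}\right)^{2} = \left(-56 + \sqrt{313}\right)^{2}$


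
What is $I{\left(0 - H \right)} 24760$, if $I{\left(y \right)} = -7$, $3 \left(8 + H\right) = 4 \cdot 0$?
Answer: $-173320$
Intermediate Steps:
$H = -8$ ($H = -8 + \frac{4 \cdot 0}{3} = -8 + \frac{1}{3} \cdot 0 = -8 + 0 = -8$)
$I{\left(0 - H \right)} 24760 = \left(-7\right) 24760 = -173320$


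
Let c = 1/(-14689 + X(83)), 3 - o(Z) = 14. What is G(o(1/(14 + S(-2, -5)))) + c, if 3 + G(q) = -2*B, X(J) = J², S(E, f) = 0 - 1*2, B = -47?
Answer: 709799/7800 ≈ 91.000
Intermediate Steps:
S(E, f) = -2 (S(E, f) = 0 - 2 = -2)
o(Z) = -11 (o(Z) = 3 - 1*14 = 3 - 14 = -11)
G(q) = 91 (G(q) = -3 - 2*(-47) = -3 + 94 = 91)
c = -1/7800 (c = 1/(-14689 + 83²) = 1/(-14689 + 6889) = 1/(-7800) = -1/7800 ≈ -0.00012821)
G(o(1/(14 + S(-2, -5)))) + c = 91 - 1/7800 = 709799/7800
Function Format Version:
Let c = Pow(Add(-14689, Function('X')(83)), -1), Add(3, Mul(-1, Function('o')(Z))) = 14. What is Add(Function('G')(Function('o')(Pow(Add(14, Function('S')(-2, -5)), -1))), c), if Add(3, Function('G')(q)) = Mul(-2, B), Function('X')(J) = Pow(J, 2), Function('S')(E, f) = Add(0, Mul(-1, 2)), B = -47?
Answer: Rational(709799, 7800) ≈ 91.000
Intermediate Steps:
Function('S')(E, f) = -2 (Function('S')(E, f) = Add(0, -2) = -2)
Function('o')(Z) = -11 (Function('o')(Z) = Add(3, Mul(-1, 14)) = Add(3, -14) = -11)
Function('G')(q) = 91 (Function('G')(q) = Add(-3, Mul(-2, -47)) = Add(-3, 94) = 91)
c = Rational(-1, 7800) (c = Pow(Add(-14689, Pow(83, 2)), -1) = Pow(Add(-14689, 6889), -1) = Pow(-7800, -1) = Rational(-1, 7800) ≈ -0.00012821)
Add(Function('G')(Function('o')(Pow(Add(14, Function('S')(-2, -5)), -1))), c) = Add(91, Rational(-1, 7800)) = Rational(709799, 7800)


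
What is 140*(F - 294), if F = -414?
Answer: -99120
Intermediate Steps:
140*(F - 294) = 140*(-414 - 294) = 140*(-708) = -99120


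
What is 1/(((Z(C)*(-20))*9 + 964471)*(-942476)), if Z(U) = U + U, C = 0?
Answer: -1/908990770196 ≈ -1.1001e-12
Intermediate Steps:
Z(U) = 2*U
1/(((Z(C)*(-20))*9 + 964471)*(-942476)) = 1/((((2*0)*(-20))*9 + 964471)*(-942476)) = -1/942476/((0*(-20))*9 + 964471) = -1/942476/(0*9 + 964471) = -1/942476/(0 + 964471) = -1/942476/964471 = (1/964471)*(-1/942476) = -1/908990770196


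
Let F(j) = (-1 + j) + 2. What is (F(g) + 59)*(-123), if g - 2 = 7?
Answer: -8487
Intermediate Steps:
g = 9 (g = 2 + 7 = 9)
F(j) = 1 + j
(F(g) + 59)*(-123) = ((1 + 9) + 59)*(-123) = (10 + 59)*(-123) = 69*(-123) = -8487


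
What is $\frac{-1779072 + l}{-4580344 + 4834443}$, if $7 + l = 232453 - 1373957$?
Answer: $- \frac{171799}{14947} \approx -11.494$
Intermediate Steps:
$l = -1141511$ ($l = -7 + \left(232453 - 1373957\right) = -7 - 1141504 = -1141511$)
$\frac{-1779072 + l}{-4580344 + 4834443} = \frac{-1779072 - 1141511}{-4580344 + 4834443} = - \frac{2920583}{254099} = \left(-2920583\right) \frac{1}{254099} = - \frac{171799}{14947}$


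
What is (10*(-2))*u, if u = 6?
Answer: -120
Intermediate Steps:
(10*(-2))*u = (10*(-2))*6 = -20*6 = -120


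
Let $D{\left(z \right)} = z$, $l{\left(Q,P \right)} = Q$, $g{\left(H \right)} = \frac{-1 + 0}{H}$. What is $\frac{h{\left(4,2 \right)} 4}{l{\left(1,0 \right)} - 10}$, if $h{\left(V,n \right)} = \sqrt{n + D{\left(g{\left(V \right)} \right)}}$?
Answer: $- \frac{2 \sqrt{7}}{9} \approx -0.58794$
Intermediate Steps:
$g{\left(H \right)} = - \frac{1}{H}$
$h{\left(V,n \right)} = \sqrt{n - \frac{1}{V}}$
$\frac{h{\left(4,2 \right)} 4}{l{\left(1,0 \right)} - 10} = \frac{\sqrt{2 - \frac{1}{4}} \cdot 4}{1 - 10} = \frac{\sqrt{2 - \frac{1}{4}} \cdot 4}{-9} = \sqrt{2 - \frac{1}{4}} \cdot 4 \left(- \frac{1}{9}\right) = \sqrt{\frac{7}{4}} \cdot 4 \left(- \frac{1}{9}\right) = \frac{\sqrt{7}}{2} \cdot 4 \left(- \frac{1}{9}\right) = 2 \sqrt{7} \left(- \frac{1}{9}\right) = - \frac{2 \sqrt{7}}{9}$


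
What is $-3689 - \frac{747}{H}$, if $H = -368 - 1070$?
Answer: $- \frac{5304035}{1438} \approx -3688.5$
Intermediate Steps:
$H = -1438$ ($H = -368 - 1070 = -1438$)
$-3689 - \frac{747}{H} = -3689 - \frac{747}{-1438} = -3689 - 747 \left(- \frac{1}{1438}\right) = -3689 - - \frac{747}{1438} = -3689 + \frac{747}{1438} = - \frac{5304035}{1438}$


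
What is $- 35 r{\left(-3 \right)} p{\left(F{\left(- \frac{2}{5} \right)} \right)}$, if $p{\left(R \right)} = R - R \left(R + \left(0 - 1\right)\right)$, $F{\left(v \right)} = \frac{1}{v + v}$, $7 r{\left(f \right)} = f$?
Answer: $- \frac{975}{16} \approx -60.938$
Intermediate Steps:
$r{\left(f \right)} = \frac{f}{7}$
$F{\left(v \right)} = \frac{1}{2 v}$
$p{\left(R \right)} = R - R \left(-1 + R\right)$ ($p{\left(R \right)} = R - R \left(R - 1\right) = R - R \left(-1 + R\right)$)
$- 35 r{\left(-3 \right)} p{\left(F{\left(- \frac{2}{5} \right)} \right)} = - 35 \cdot \frac{1}{7} \left(-3\right) \frac{1}{2 \left(- \frac{2}{5}\right)} \left(2 - \frac{1}{2 \left(- \frac{2}{5}\right)}\right) = \left(-35\right) \left(- \frac{3}{7}\right) \frac{1}{2 \left(\left(-2\right) \frac{1}{5}\right)} \left(2 - \frac{1}{2 \left(\left(-2\right) \frac{1}{5}\right)}\right) = 15 \frac{1}{2 \left(- \frac{2}{5}\right)} \left(2 - \frac{1}{2 \left(- \frac{2}{5}\right)}\right) = 15 \cdot \frac{1}{2} \left(- \frac{5}{2}\right) \left(2 - \frac{1}{2} \left(- \frac{5}{2}\right)\right) = 15 \left(- \frac{5 \left(2 - - \frac{5}{4}\right)}{4}\right) = 15 \left(- \frac{5 \left(2 + \frac{5}{4}\right)}{4}\right) = 15 \left(\left(- \frac{5}{4}\right) \frac{13}{4}\right) = 15 \left(- \frac{65}{16}\right) = - \frac{975}{16}$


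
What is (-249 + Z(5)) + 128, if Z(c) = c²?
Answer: -96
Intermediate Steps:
(-249 + Z(5)) + 128 = (-249 + 5²) + 128 = (-249 + 25) + 128 = -224 + 128 = -96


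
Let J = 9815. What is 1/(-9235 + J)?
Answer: 1/580 ≈ 0.0017241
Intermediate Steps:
1/(-9235 + J) = 1/(-9235 + 9815) = 1/580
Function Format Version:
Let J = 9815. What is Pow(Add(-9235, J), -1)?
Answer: Rational(1, 580) ≈ 0.0017241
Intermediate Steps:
Pow(Add(-9235, J), -1) = Pow(Add(-9235, 9815), -1) = Pow(580, -1) = Rational(1, 580)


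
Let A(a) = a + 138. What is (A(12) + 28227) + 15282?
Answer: 43659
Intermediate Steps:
A(a) = 138 + a
(A(12) + 28227) + 15282 = ((138 + 12) + 28227) + 15282 = (150 + 28227) + 15282 = 28377 + 15282 = 43659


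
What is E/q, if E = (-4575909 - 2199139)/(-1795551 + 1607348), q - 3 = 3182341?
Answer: 846881/74865835979 ≈ 1.1312e-5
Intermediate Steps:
q = 3182344 (q = 3 + 3182341 = 3182344)
E = 6775048/188203 (E = -6775048/(-188203) = -6775048*(-1/188203) = 6775048/188203 ≈ 35.999)
E/q = (6775048/188203)/3182344 = (6775048/188203)*(1/3182344) = 846881/74865835979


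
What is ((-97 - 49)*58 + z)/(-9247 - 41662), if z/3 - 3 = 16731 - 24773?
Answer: 32585/50909 ≈ 0.64006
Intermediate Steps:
z = -24117 (z = 9 + 3*(16731 - 24773) = 9 + 3*(-8042) = 9 - 24126 = -24117)
((-97 - 49)*58 + z)/(-9247 - 41662) = ((-97 - 49)*58 - 24117)/(-9247 - 41662) = (-146*58 - 24117)/(-50909) = (-8468 - 24117)*(-1/50909) = -32585*(-1/50909) = 32585/50909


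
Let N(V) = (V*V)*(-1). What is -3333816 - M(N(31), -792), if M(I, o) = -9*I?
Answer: -3342465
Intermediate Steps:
N(V) = -V**2 (N(V) = V**2*(-1) = -V**2)
-3333816 - M(N(31), -792) = -3333816 - (-9)*(-1*31**2) = -3333816 - (-9)*(-1*961) = -3333816 - (-9)*(-961) = -3333816 - 1*8649 = -3333816 - 8649 = -3342465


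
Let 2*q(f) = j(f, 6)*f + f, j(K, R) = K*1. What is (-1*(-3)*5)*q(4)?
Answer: 150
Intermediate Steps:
j(K, R) = K
q(f) = f/2 + f**2/2 (q(f) = (f*f + f)/2 = (f**2 + f)/2 = (f + f**2)/2 = f/2 + f**2/2)
(-1*(-3)*5)*q(4) = (-1*(-3)*5)*((1/2)*4*(1 + 4)) = (3*5)*((1/2)*4*5) = 15*10 = 150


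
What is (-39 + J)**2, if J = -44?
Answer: 6889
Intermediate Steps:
(-39 + J)**2 = (-39 - 44)**2 = (-83)**2 = 6889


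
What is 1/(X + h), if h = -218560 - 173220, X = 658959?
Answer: 1/267179 ≈ 3.7428e-6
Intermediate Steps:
h = -391780
1/(X + h) = 1/(658959 - 391780) = 1/267179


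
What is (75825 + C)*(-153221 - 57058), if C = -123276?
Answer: 9977948829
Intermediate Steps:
(75825 + C)*(-153221 - 57058) = (75825 - 123276)*(-153221 - 57058) = -47451*(-210279) = 9977948829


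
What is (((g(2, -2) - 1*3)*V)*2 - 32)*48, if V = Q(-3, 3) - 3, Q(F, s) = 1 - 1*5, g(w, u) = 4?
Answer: -2208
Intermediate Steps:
Q(F, s) = -4 (Q(F, s) = 1 - 5 = -4)
V = -7 (V = -4 - 3 = -7)
(((g(2, -2) - 1*3)*V)*2 - 32)*48 = (((4 - 1*3)*(-7))*2 - 32)*48 = (((4 - 3)*(-7))*2 - 32)*48 = ((1*(-7))*2 - 32)*48 = (-7*2 - 32)*48 = (-14 - 32)*48 = -46*48 = -2208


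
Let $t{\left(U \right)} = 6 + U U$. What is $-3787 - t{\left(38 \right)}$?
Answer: $-5237$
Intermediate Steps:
$t{\left(U \right)} = 6 + U^{2}$
$-3787 - t{\left(38 \right)} = -3787 - \left(6 + 38^{2}\right) = -3787 - \left(6 + 1444\right) = -3787 - 1450 = -5237$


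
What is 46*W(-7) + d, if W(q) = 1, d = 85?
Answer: 131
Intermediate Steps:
46*W(-7) + d = 46*1 + 85 = 46 + 85 = 131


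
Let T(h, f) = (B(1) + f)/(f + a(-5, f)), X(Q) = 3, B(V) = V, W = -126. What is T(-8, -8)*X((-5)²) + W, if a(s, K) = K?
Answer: -1995/16 ≈ -124.69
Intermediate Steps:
T(h, f) = (1 + f)/(2*f) (T(h, f) = (1 + f)/(f + f) = (1 + f)/((2*f)) = (1 + f)*(1/(2*f)) = (1 + f)/(2*f))
T(-8, -8)*X((-5)²) + W = ((½)*(1 - 8)/(-8))*3 - 126 = ((½)*(-⅛)*(-7))*3 - 126 = (7/16)*3 - 126 = 21/16 - 126 = -1995/16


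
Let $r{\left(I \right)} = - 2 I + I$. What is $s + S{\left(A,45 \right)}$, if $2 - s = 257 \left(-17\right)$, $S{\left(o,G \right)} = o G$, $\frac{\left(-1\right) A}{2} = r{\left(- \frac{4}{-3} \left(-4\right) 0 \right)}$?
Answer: $4371$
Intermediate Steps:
$r{\left(I \right)} = - I$
$A = 0$ ($A = - 2 \left(- - \frac{4}{-3} \left(-4\right) 0\right) = - 2 \left(- \left(-4\right) \left(- \frac{1}{3}\right) \left(-4\right) 0\right) = - 2 \left(- \frac{4}{3} \left(-4\right) 0\right) = - 2 \left(- \frac{\left(-16\right) 0}{3}\right) = - 2 \left(\left(-1\right) 0\right) = \left(-2\right) 0 = 0$)
$S{\left(o,G \right)} = G o$
$s = 4371$ ($s = 2 - 257 \left(-17\right) = 2 - -4369 = 2 + 4369 = 4371$)
$s + S{\left(A,45 \right)} = 4371 + 45 \cdot 0 = 4371 + 0 = 4371$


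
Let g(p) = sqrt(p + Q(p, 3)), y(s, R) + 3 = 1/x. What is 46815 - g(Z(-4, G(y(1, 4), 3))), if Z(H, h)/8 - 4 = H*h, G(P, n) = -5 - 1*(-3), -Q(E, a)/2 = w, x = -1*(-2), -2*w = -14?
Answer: 46815 - sqrt(82) ≈ 46806.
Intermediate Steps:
w = 7 (w = -1/2*(-14) = 7)
x = 2
Q(E, a) = -14 (Q(E, a) = -2*7 = -14)
y(s, R) = -5/2 (y(s, R) = -3 + 1/2 = -5/2)
G(P, n) = -2 (G(P, n) = -5 + 3 = -2)
Z(H, h) = 32 + 8*H*h (Z(H, h) = 32 + 8*(H*h) = 32 + 8*H*h)
g(p) = sqrt(-14 + p) (g(p) = sqrt(p - 14) = sqrt(-14 + p))
46815 - g(Z(-4, G(y(1, 4), 3))) = 46815 - sqrt(-14 + (32 + 8*(-4)*(-2))) = 46815 - sqrt(-14 + (32 + 64)) = 46815 - sqrt(-14 + 96) = 46815 - sqrt(82)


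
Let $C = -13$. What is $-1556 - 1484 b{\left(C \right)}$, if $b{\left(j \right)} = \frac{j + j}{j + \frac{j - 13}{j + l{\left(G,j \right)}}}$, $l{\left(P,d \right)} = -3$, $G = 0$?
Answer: $-4948$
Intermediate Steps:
$b{\left(j \right)} = \frac{2 j}{j + \frac{-13 + j}{-3 + j}}$ ($b{\left(j \right)} = \frac{j + j}{j + \frac{j - 13}{j - 3}} = \frac{2 j}{j + \frac{-13 + j}{-3 + j}}$)
$-1556 - 1484 b{\left(C \right)} = -1556 - 1484 \cdot 2 \left(-13\right) \frac{1}{-13 + \left(-13\right)^{2} - -26} \left(-3 - 13\right) = -1556 - 1484 \cdot 2 \left(-13\right) \frac{1}{-13 + 169 + 26} \left(-16\right) = -1556 - 1484 \cdot 2 \left(-13\right) \frac{1}{182} \left(-16\right) = -1556 - 3392 = -4948$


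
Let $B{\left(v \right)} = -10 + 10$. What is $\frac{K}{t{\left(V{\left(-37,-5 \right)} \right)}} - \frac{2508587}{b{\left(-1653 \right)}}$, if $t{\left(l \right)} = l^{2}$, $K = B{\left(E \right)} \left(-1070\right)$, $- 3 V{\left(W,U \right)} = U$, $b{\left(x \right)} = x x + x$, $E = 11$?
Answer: $- \frac{86503}{94164} \approx -0.91864$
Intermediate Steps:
$b{\left(x \right)} = x + x^{2}$ ($b{\left(x \right)} = x^{2} + x = x + x^{2}$)
$B{\left(v \right)} = 0$
$V{\left(W,U \right)} = - \frac{U}{3}$
$K = 0$ ($K = 0 \left(-1070\right) = 0$)
$\frac{K}{t{\left(V{\left(-37,-5 \right)} \right)}} - \frac{2508587}{b{\left(-1653 \right)}} = \frac{0}{\left(\left(- \frac{1}{3}\right) \left(-5\right)\right)^{2}} - \frac{2508587}{\left(-1653\right) \left(1 - 1653\right)} = \frac{0}{\left(\frac{5}{3}\right)^{2}} - \frac{2508587}{\left(-1653\right) \left(-1652\right)} = \frac{0}{\frac{25}{9}} - \frac{2508587}{2730756} = 0 \cdot \frac{9}{25} - \frac{86503}{94164} = 0 - \frac{86503}{94164} = - \frac{86503}{94164}$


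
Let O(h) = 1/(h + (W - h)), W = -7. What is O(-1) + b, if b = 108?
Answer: 755/7 ≈ 107.86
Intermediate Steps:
O(h) = -⅐ (O(h) = 1/(h + (-7 - h)) = 1/(-7) = -⅐)
O(-1) + b = -⅐ + 108 = 755/7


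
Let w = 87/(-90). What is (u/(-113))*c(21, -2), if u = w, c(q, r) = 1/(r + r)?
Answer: -29/13560 ≈ -0.0021386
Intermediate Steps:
c(q, r) = 1/(2*r)
w = -29/30 (w = 87*(-1/90) = -29/30 ≈ -0.96667)
u = -29/30 ≈ -0.96667
(u/(-113))*c(21, -2) = (-29/30/(-113))*((1/2)/(-2)) = (-29/30*(-1/113))*((1/2)*(-1/2)) = (29/3390)*(-1/4) = -29/13560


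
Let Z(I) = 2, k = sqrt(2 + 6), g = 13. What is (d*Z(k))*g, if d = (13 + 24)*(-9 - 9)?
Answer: -17316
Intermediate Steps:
k = 2*sqrt(2) (k = sqrt(8) = 2*sqrt(2) ≈ 2.8284)
d = -666 (d = 37*(-18) = -666)
(d*Z(k))*g = -666*2*13 = -1332*13 = -17316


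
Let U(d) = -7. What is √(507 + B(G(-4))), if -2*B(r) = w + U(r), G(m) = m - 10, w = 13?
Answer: 6*√14 ≈ 22.450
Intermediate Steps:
G(m) = -10 + m
B(r) = -3 (B(r) = -(13 - 7)/2 = -½*6 = -3)
√(507 + B(G(-4))) = √(507 - 3) = √504 = 6*√14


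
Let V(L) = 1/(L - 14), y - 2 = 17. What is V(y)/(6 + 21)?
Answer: 1/135 ≈ 0.0074074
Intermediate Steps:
y = 19 (y = 2 + 17 = 19)
V(L) = 1/(-14 + L)
V(y)/(6 + 21) = 1/((6 + 21)*(-14 + 19)) = 1/(27*5) = (1/27)*(1/5) = 1/135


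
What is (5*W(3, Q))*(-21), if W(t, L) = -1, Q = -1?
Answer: 105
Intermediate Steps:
(5*W(3, Q))*(-21) = (5*(-1))*(-21) = -5*(-21) = 105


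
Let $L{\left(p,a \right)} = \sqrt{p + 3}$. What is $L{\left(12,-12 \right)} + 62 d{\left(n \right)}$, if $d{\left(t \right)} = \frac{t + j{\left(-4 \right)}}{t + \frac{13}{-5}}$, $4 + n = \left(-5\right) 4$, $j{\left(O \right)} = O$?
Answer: $\frac{1240}{19} + \sqrt{15} \approx 69.136$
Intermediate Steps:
$L{\left(p,a \right)} = \sqrt{3 + p}$
$n = -24$ ($n = -4 - 20 = -24$)
$d{\left(t \right)} = \frac{-4 + t}{- \frac{13}{5} + t}$ ($d{\left(t \right)} = \frac{t - 4}{t + \frac{13}{-5}} = \frac{-4 + t}{t + 13 \left(- \frac{1}{5}\right)} = \frac{-4 + t}{t - \frac{13}{5}} = \frac{-4 + t}{- \frac{13}{5} + t}$)
$L{\left(12,-12 \right)} + 62 d{\left(n \right)} = \sqrt{3 + 12} + 62 \frac{5 \left(-4 - 24\right)}{-13 + 5 \left(-24\right)} = \sqrt{15} + 62 \cdot 5 \frac{1}{-13 - 120} \left(-28\right) = \sqrt{15} + 62 \cdot 5 \frac{1}{-133} \left(-28\right) = \sqrt{15} + 62 \cdot 5 \left(- \frac{1}{133}\right) \left(-28\right) = \sqrt{15} + 62 \cdot \frac{20}{19} = \sqrt{15} + \frac{1240}{19} = \frac{1240}{19} + \sqrt{15}$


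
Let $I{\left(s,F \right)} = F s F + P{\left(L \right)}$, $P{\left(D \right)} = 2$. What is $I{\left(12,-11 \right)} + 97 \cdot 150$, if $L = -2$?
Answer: $16004$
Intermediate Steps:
$I{\left(s,F \right)} = 2 + s F^{2}$ ($I{\left(s,F \right)} = F s F + 2 = s F^{2} + 2 = 2 + s F^{2}$)
$I{\left(12,-11 \right)} + 97 \cdot 150 = \left(2 + 12 \left(-11\right)^{2}\right) + 97 \cdot 150 = \left(2 + 12 \cdot 121\right) + 14550 = \left(2 + 1452\right) + 14550 = 1454 + 14550 = 16004$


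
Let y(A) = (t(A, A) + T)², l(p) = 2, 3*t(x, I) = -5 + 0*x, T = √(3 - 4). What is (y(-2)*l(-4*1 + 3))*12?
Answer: 128/3 - 80*I ≈ 42.667 - 80.0*I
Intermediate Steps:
T = I (T = √(-1) = I ≈ 1.0*I)
t(x, I) = -5/3 (t(x, I) = (-5 + 0*x)/3 = (-5 + 0)/3 = (⅓)*(-5) = -5/3)
y(A) = (-5/3 + I)²
(y(-2)*l(-4*1 + 3))*12 = ((16/9 - 10*I/3)*2)*12 = (32/9 - 20*I/3)*12 = 128/3 - 80*I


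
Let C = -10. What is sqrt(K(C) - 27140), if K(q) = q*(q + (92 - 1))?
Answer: 5*I*sqrt(1118) ≈ 167.18*I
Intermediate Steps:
K(q) = q*(91 + q) (K(q) = q*(q + 91) = q*(91 + q))
sqrt(K(C) - 27140) = sqrt(-10*(91 - 10) - 27140) = sqrt(-10*81 - 27140) = sqrt(-810 - 27140) = sqrt(-27950) = 5*I*sqrt(1118)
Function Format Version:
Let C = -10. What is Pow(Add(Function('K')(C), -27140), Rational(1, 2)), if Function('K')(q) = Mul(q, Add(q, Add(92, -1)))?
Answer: Mul(5, I, Pow(1118, Rational(1, 2))) ≈ Mul(167.18, I)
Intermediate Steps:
Function('K')(q) = Mul(q, Add(91, q)) (Function('K')(q) = Mul(q, Add(q, 91)) = Mul(q, Add(91, q)))
Pow(Add(Function('K')(C), -27140), Rational(1, 2)) = Pow(Add(Mul(-10, Add(91, -10)), -27140), Rational(1, 2)) = Pow(Add(Mul(-10, 81), -27140), Rational(1, 2)) = Pow(Add(-810, -27140), Rational(1, 2)) = Pow(-27950, Rational(1, 2)) = Mul(5, I, Pow(1118, Rational(1, 2)))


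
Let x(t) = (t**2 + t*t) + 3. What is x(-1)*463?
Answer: 2315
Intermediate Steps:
x(t) = 3 + 2*t**2 (x(t) = (t**2 + t**2) + 3 = 2*t**2 + 3 = 3 + 2*t**2)
x(-1)*463 = (3 + 2*(-1)**2)*463 = (3 + 2*1)*463 = (3 + 2)*463 = 5*463 = 2315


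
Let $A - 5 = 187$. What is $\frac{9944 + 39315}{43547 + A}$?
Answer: $\frac{49259}{43739} \approx 1.1262$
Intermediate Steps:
$A = 192$ ($A = 5 + 187 = 192$)
$\frac{9944 + 39315}{43547 + A} = \frac{9944 + 39315}{43547 + 192} = \frac{49259}{43739}$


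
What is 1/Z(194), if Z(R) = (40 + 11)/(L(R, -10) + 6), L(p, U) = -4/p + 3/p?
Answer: 1163/9894 ≈ 0.11755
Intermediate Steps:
L(p, U) = -1/p
Z(R) = 51/(6 - 1/R) (Z(R) = (40 + 11)/(-1/R + 6) = 51/(6 - 1/R))
1/Z(194) = 1/(51*194/(-1 + 6*194)) = 1/(51*194/(-1 + 1164)) = 1/(51*194/1163) = 1/(51*194*(1/1163)) = 1/(9894/1163) = 1163/9894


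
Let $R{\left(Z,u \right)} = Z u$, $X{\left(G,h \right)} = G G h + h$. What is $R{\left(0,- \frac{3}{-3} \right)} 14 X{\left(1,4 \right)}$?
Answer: $0$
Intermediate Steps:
$X{\left(G,h \right)} = h + h G^{2}$ ($X{\left(G,h \right)} = G^{2} h + h = h G^{2} + h = h + h G^{2}$)
$R{\left(0,- \frac{3}{-3} \right)} 14 X{\left(1,4 \right)} = 0 \left(- \frac{3}{-3}\right) 14 \cdot 4 \left(1 + 1^{2}\right) = 0 \left(\left(-3\right) \left(- \frac{1}{3}\right)\right) 14 \cdot 4 \left(1 + 1\right) = 0 \cdot 1 \cdot 14 \cdot 4 \cdot 2 = 0 \cdot 14 \cdot 8 = 0 \cdot 8 = 0$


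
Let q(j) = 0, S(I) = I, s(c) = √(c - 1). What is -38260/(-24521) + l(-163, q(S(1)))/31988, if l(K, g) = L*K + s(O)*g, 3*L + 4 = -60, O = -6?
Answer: 981846428/588283311 ≈ 1.6690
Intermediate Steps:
s(c) = √(-1 + c)
L = -64/3 (L = -4/3 + (⅓)*(-60) = -4/3 - 20 = -64/3 ≈ -21.333)
l(K, g) = -64*K/3 + I*g*√7 (l(K, g) = -64*K/3 + √(-1 - 6)*g = -64*K/3 + √(-7)*g = -64*K/3 + (I*√7)*g = -64*K/3 + I*g*√7)
-38260/(-24521) + l(-163, q(S(1)))/31988 = -38260/(-24521) + (-64/3*(-163) + I*0*√7)/31988 = -38260*(-1/24521) + (10432/3 + 0)*(1/31988) = 38260/24521 + (10432/3)*(1/31988) = 38260/24521 + 2608/23991 = 981846428/588283311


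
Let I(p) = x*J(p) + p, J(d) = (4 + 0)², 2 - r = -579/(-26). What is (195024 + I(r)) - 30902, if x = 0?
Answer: 4266645/26 ≈ 1.6410e+5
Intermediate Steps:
r = -527/26 (r = 2 - (-579)/(-26) = 2 - (-579)*(-1)/26 = 2 - 1*579/26 = 2 - 579/26 = -527/26 ≈ -20.269)
J(d) = 16 (J(d) = 4² = 16)
I(p) = p (I(p) = 0*16 + p = 0 + p = p)
(195024 + I(r)) - 30902 = (195024 - 527/26) - 30902 = 5070097/26 - 30902 = 4266645/26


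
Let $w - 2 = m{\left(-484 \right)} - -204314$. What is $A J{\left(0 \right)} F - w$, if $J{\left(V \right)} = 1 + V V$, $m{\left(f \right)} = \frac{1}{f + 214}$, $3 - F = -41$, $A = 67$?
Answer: $- \frac{54369359}{270} \approx -2.0137 \cdot 10^{5}$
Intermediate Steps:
$F = 44$ ($F = 3 - -41 = 3 + 41 = 44$)
$m{\left(f \right)} = \frac{1}{214 + f}$
$J{\left(V \right)} = 1 + V^{2}$
$w = \frac{55165319}{270}$ ($w = 2 + \left(\frac{1}{214 - 484} - -204314\right) = 2 + \left(\frac{1}{-270} + 204314\right) = 2 + \left(- \frac{1}{270} + 204314\right) = 2 + \frac{55164779}{270} = \frac{55165319}{270} \approx 2.0432 \cdot 10^{5}$)
$A J{\left(0 \right)} F - w = 67 \left(1 + 0^{2}\right) 44 - \frac{55165319}{270} = 67 \left(1 + 0\right) 44 - \frac{55165319}{270} = 67 \cdot 1 \cdot 44 - \frac{55165319}{270} = 67 \cdot 44 - \frac{55165319}{270} = 2948 - \frac{55165319}{270} = - \frac{54369359}{270}$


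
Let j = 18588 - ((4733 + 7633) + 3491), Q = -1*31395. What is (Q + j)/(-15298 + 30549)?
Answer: -28664/15251 ≈ -1.8795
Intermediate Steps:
Q = -31395
j = 2731 (j = 18588 - (12366 + 3491) = 18588 - 1*15857 = 18588 - 15857 = 2731)
(Q + j)/(-15298 + 30549) = (-31395 + 2731)/(-15298 + 30549) = -28664/15251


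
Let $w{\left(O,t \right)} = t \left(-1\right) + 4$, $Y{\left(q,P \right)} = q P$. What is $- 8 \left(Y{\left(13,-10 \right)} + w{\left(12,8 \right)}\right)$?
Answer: $1072$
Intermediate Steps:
$Y{\left(q,P \right)} = P q$
$w{\left(O,t \right)} = 4 - t$ ($w{\left(O,t \right)} = - t + 4 = 4 - t$)
$- 8 \left(Y{\left(13,-10 \right)} + w{\left(12,8 \right)}\right) = - 8 \left(\left(-10\right) 13 + \left(4 - 8\right)\right) = - 8 \left(-130 + \left(4 - 8\right)\right) = - 8 \left(-130 - 4\right) = \left(-8\right) \left(-134\right) = 1072$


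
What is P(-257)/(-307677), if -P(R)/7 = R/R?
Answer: 7/307677 ≈ 2.2751e-5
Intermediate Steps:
P(R) = -7 (P(R) = -7*R/R = -7*1 = -7)
P(-257)/(-307677) = -7/(-307677) = -7*(-1/307677) = 7/307677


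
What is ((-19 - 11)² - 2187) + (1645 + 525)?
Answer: 883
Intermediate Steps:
((-19 - 11)² - 2187) + (1645 + 525) = ((-30)² - 2187) + 2170 = (900 - 2187) + 2170 = -1287 + 2170 = 883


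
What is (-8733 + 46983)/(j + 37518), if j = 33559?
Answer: 2250/4181 ≈ 0.53815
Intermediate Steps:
(-8733 + 46983)/(j + 37518) = (-8733 + 46983)/(33559 + 37518) = 38250/71077 = 38250*(1/71077) = 2250/4181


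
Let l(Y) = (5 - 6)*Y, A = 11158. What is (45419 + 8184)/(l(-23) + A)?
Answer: 53603/11181 ≈ 4.7941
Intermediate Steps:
l(Y) = -Y
(45419 + 8184)/(l(-23) + A) = (45419 + 8184)/(-1*(-23) + 11158) = 53603/(23 + 11158) = 53603/11181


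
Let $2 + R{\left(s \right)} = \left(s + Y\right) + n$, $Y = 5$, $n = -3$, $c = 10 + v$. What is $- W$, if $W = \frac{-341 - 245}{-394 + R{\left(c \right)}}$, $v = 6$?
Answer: $- \frac{293}{189} \approx -1.5503$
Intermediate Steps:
$c = 16$ ($c = 10 + 6 = 16$)
$R{\left(s \right)} = s$ ($R{\left(s \right)} = -2 + \left(\left(s + 5\right) - 3\right) = -2 + \left(\left(5 + s\right) - 3\right) = -2 + \left(2 + s\right) = s$)
$W = \frac{293}{189}$ ($W = \frac{-341 - 245}{-394 + 16} = - \frac{586}{-378} = \left(-586\right) \left(- \frac{1}{378}\right) = \frac{293}{189} \approx 1.5503$)
$- W = \left(-1\right) \frac{293}{189} = - \frac{293}{189}$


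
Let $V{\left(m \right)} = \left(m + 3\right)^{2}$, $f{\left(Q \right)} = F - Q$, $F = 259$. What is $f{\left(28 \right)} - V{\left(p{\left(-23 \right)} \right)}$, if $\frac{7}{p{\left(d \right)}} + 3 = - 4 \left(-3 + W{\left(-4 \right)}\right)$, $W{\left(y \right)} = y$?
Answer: $\frac{137651}{625} \approx 220.24$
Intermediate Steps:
$f{\left(Q \right)} = 259 - Q$
$p{\left(d \right)} = \frac{7}{25}$ ($p{\left(d \right)} = \frac{7}{-3 - 4 \left(-3 - 4\right)} = \frac{7}{-3 - -28} = \frac{7}{-3 + 28} = \frac{7}{25}$)
$V{\left(m \right)} = \left(3 + m\right)^{2}$
$f{\left(28 \right)} - V{\left(p{\left(-23 \right)} \right)} = \left(259 - 28\right) - \left(3 + \frac{7}{25}\right)^{2} = \left(259 - 28\right) - \left(\frac{82}{25}\right)^{2} = 231 - \frac{6724}{625} = \frac{137651}{625}$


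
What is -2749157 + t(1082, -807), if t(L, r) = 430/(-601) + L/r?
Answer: -1333361386391/485007 ≈ -2.7492e+6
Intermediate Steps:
t(L, r) = -430/601 + L/r (t(L, r) = 430*(-1/601) + L/r = -430/601 + L/r)
-2749157 + t(1082, -807) = -2749157 + (-430/601 + 1082/(-807)) = -2749157 + (-430/601 + 1082*(-1/807)) = -2749157 + (-430/601 - 1082/807) = -2749157 - 997292/485007 = -1333361386391/485007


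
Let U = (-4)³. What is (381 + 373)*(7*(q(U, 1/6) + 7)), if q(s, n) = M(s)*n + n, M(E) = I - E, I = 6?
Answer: 298207/3 ≈ 99402.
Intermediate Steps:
U = -64
M(E) = 6 - E
q(s, n) = n + n*(6 - s) (q(s, n) = (6 - s)*n + n = n*(6 - s) + n = n + n*(6 - s))
(381 + 373)*(7*(q(U, 1/6) + 7)) = (381 + 373)*(7*((7 - 1*(-64))/6 + 7)) = 754*(7*((7 + 64)/6 + 7)) = 754*(7*((⅙)*71 + 7)) = 754*(7*(71/6 + 7)) = 754*(7*(113/6)) = 754*(791/6) = 298207/3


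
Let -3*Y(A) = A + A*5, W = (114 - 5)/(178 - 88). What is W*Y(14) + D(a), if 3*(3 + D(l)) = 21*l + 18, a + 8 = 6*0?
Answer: -3911/45 ≈ -86.911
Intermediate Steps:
W = 109/90 ≈ 1.2111
Y(A) = -2*A (Y(A) = -(A + A*5)/3 = -(A + 5*A)/3 = -2*A)
a = -8 (a = -8 + 6*0 = -8 + 0 = -8)
D(l) = 3 + 7*l (D(l) = -3 + (21*l + 18)/3 = -3 + (18 + 21*l)/3 = -3 + (6 + 7*l) = 3 + 7*l)
W*Y(14) + D(a) = 109*(-2*14)/90 + (3 + 7*(-8)) = (109/90)*(-28) + (3 - 56) = -1526/45 - 53 = -3911/45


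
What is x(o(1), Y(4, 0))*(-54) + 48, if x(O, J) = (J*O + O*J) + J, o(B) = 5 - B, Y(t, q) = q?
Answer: 48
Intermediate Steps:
x(O, J) = J + 2*J*O (x(O, J) = (J*O + J*O) + J = 2*J*O + J = J + 2*J*O)
x(o(1), Y(4, 0))*(-54) + 48 = (0*(1 + 2*(5 - 1*1)))*(-54) + 48 = (0*(1 + 2*(5 - 1)))*(-54) + 48 = (0*(1 + 2*4))*(-54) + 48 = (0*(1 + 8))*(-54) + 48 = (0*9)*(-54) + 48 = 0*(-54) + 48 = 0 + 48 = 48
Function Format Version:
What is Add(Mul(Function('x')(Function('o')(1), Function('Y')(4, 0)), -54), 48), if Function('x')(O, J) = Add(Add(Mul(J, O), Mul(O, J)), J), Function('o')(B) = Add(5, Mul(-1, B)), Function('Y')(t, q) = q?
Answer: 48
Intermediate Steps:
Function('x')(O, J) = Add(J, Mul(2, J, O)) (Function('x')(O, J) = Add(Add(Mul(J, O), Mul(J, O)), J) = Add(Mul(2, J, O), J) = Add(J, Mul(2, J, O)))
Add(Mul(Function('x')(Function('o')(1), Function('Y')(4, 0)), -54), 48) = Add(Mul(Mul(0, Add(1, Mul(2, Add(5, Mul(-1, 1))))), -54), 48) = Add(Mul(Mul(0, Add(1, Mul(2, Add(5, -1)))), -54), 48) = Add(Mul(Mul(0, Add(1, Mul(2, 4))), -54), 48) = Add(Mul(Mul(0, Add(1, 8)), -54), 48) = Add(Mul(Mul(0, 9), -54), 48) = Add(Mul(0, -54), 48) = Add(0, 48) = 48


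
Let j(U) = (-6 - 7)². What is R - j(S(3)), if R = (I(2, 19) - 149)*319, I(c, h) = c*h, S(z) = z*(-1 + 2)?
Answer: -35578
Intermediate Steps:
S(z) = z (S(z) = z*1 = z)
j(U) = 169 (j(U) = (-13)² = 169)
R = -35409 (R = (2*19 - 149)*319 = (38 - 149)*319 = -111*319 = -35409)
R - j(S(3)) = -35409 - 1*169 = -35409 - 169 = -35578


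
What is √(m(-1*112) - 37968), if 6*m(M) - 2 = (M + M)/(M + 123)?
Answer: I*√41350485/33 ≈ 194.86*I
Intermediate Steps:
m(M) = ⅓ + M/(3*(123 + M)) (m(M) = ⅓ + ((M + M)/(M + 123))/6 = ⅓ + ((2*M)/(123 + M))/6 = ⅓ + (2*M/(123 + M))/6 = ⅓ + M/(3*(123 + M)))
√(m(-1*112) - 37968) = √((123 + 2*(-1*112))/(3*(123 - 1*112)) - 37968) = √((123 + 2*(-112))/(3*(123 - 112)) - 37968) = √((⅓)*(123 - 224)/11 - 37968) = √((⅓)*(1/11)*(-101) - 37968) = √(-101/33 - 37968) = √(-1253045/33) = I*√41350485/33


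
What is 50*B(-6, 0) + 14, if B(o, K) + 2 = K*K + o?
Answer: -386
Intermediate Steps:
B(o, K) = -2 + o + K² (B(o, K) = -2 + (K*K + o) = -2 + (K² + o) = -2 + (o + K²) = -2 + o + K²)
50*B(-6, 0) + 14 = 50*(-2 - 6 + 0²) + 14 = 50*(-2 - 6 + 0) + 14 = 50*(-8) + 14 = -400 + 14 = -386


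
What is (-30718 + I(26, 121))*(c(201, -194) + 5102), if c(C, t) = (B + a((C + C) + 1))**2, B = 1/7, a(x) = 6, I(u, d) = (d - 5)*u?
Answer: -6976665594/49 ≈ -1.4238e+8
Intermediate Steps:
I(u, d) = u*(-5 + d) (I(u, d) = (-5 + d)*u = u*(-5 + d))
B = 1/7 (B = 1*(1/7) = 1/7 ≈ 0.14286)
c(C, t) = 1849/49 (c(C, t) = (1/7 + 6)**2 = (43/7)**2 = 1849/49)
(-30718 + I(26, 121))*(c(201, -194) + 5102) = (-30718 + 26*(-5 + 121))*(1849/49 + 5102) = (-30718 + 26*116)*(251847/49) = (-30718 + 3016)*(251847/49) = -27702*251847/49 = -6976665594/49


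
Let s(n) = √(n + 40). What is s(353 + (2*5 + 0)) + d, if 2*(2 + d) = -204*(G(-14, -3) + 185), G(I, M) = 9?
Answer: -19790 + √403 ≈ -19770.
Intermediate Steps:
s(n) = √(40 + n)
d = -19790 (d = -2 + (-204*(9 + 185))/2 = -2 + (-204*194)/2 = -2 + (½)*(-39576) = -2 - 19788 = -19790)
s(353 + (2*5 + 0)) + d = √(40 + (353 + (2*5 + 0))) - 19790 = √(40 + (353 + (10 + 0))) - 19790 = √(40 + (353 + 10)) - 19790 = √(40 + 363) - 19790 = √403 - 19790 = -19790 + √403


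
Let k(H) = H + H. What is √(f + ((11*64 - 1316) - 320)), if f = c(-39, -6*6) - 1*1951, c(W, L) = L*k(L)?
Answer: I*√291 ≈ 17.059*I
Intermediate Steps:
k(H) = 2*H
c(W, L) = 2*L² (c(W, L) = L*(2*L) = 2*L²)
f = 641 (f = 2*(-6*6)² - 1*1951 = 2*(-36)² - 1951 = 2*1296 - 1951 = 2592 - 1951 = 641)
√(f + ((11*64 - 1316) - 320)) = √(641 + ((11*64 - 1316) - 320)) = √(641 + ((704 - 1316) - 320)) = √(641 + (-612 - 320)) = √(641 - 932) = √(-291) = I*√291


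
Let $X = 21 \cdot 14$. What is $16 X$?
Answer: $4704$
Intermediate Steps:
$X = 294$
$16 X = 16 \cdot 294 = 4704$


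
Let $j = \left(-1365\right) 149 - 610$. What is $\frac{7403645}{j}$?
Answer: $- \frac{1480729}{40799} \approx -36.293$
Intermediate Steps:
$j = -203995$ ($j = -203385 - 610 = -203995$)
$\frac{7403645}{j} = \frac{7403645}{-203995} = 7403645 \left(- \frac{1}{203995}\right) = - \frac{1480729}{40799}$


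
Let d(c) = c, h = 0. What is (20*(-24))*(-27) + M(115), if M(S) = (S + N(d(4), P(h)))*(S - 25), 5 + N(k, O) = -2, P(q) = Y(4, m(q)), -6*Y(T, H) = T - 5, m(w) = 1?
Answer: 22680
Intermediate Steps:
Y(T, H) = ⅚ - T/6 (Y(T, H) = -(T - 5)/6 = -(-5 + T)/6 = ⅚ - T/6)
P(q) = ⅙ (P(q) = ⅚ - ⅙*4 = ⅚ - ⅔ = ⅙)
N(k, O) = -7 (N(k, O) = -5 - 2 = -7)
M(S) = (-25 + S)*(-7 + S) (M(S) = (S - 7)*(S - 25) = (-7 + S)*(-25 + S) = (-25 + S)*(-7 + S))
(20*(-24))*(-27) + M(115) = (20*(-24))*(-27) + (175 + 115² - 32*115) = -480*(-27) + (175 + 13225 - 3680) = 12960 + 9720 = 22680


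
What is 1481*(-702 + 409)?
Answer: -433933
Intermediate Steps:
1481*(-702 + 409) = 1481*(-293) = -433933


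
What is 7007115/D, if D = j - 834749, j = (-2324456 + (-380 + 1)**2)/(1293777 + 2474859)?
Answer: -26407265845140/3145867313179 ≈ -8.3943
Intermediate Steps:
j = -2180815/3768636 (j = (-2324456 + (-379)**2)/3768636 = (-2324456 + 143641)*(1/3768636) = -2180815*1/3768636 = -2180815/3768636 ≈ -0.57868)
D = -3145867313179/3768636 (D = -2180815/3768636 - 834749 = -3145867313179/3768636 ≈ -8.3475e+5)
7007115/D = 7007115/(-3145867313179/3768636) = 7007115*(-3768636/3145867313179) = -26407265845140/3145867313179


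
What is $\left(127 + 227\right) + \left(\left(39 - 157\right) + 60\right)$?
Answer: $296$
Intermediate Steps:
$\left(127 + 227\right) + \left(\left(39 - 157\right) + 60\right) = 354 + \left(-118 + 60\right) = 354 - 58 = 296$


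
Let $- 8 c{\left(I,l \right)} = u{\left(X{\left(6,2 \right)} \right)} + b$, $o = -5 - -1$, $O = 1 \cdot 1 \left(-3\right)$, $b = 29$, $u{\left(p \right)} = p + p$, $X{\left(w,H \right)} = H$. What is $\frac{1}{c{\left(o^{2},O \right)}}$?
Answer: $- \frac{8}{33} \approx -0.24242$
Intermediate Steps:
$u{\left(p \right)} = 2 p$
$O = -3$ ($O = 1 \left(-3\right) = -3$)
$o = -4$ ($o = -5 + 1 = -4$)
$c{\left(I,l \right)} = - \frac{33}{8}$ ($c{\left(I,l \right)} = - \frac{2 \cdot 2 + 29}{8} = - \frac{4 + 29}{8} = \left(- \frac{1}{8}\right) 33 = - \frac{33}{8}$)
$\frac{1}{c{\left(o^{2},O \right)}} = \frac{1}{- \frac{33}{8}} = - \frac{8}{33}$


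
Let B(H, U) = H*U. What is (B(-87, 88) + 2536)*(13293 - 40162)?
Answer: 137569280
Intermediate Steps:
(B(-87, 88) + 2536)*(13293 - 40162) = (-87*88 + 2536)*(13293 - 40162) = (-7656 + 2536)*(-26869) = -5120*(-26869) = 137569280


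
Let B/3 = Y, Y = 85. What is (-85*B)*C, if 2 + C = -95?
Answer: 2102475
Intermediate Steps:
C = -97 (C = -2 - 95 = -97)
B = 255 (B = 3*85 = 255)
(-85*B)*C = -85*255*(-97) = -21675*(-97) = 2102475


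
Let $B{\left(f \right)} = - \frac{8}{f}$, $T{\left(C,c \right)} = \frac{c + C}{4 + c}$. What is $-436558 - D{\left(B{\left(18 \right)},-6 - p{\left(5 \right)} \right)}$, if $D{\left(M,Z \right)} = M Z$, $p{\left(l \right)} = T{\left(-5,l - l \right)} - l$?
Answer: $- \frac{3929021}{9} \approx -4.3656 \cdot 10^{5}$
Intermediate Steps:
$T{\left(C,c \right)} = \frac{C + c}{4 + c}$
$p{\left(l \right)} = - \frac{5}{4} - l$ ($p{\left(l \right)} = \frac{-5 + \left(l - l\right)}{4 + \left(l - l\right)} - l = \frac{-5 + 0}{4 + 0} - l = \frac{1}{4} \left(-5\right) - l = - \frac{5}{4} - l$)
$-436558 - D{\left(B{\left(18 \right)},-6 - p{\left(5 \right)} \right)} = -436558 - - \frac{8}{18} \left(-6 - \left(- \frac{5}{4} - 5\right)\right) = -436558 - \left(-8\right) \frac{1}{18} \left(-6 - \left(- \frac{5}{4} - 5\right)\right) = -436558 - - \frac{4 \left(-6 - - \frac{25}{4}\right)}{9} = -436558 - - \frac{4 \left(-6 + \frac{25}{4}\right)}{9} = -436558 - \left(- \frac{4}{9}\right) \frac{1}{4} = -436558 - - \frac{1}{9} = -436558 + \frac{1}{9} = - \frac{3929021}{9}$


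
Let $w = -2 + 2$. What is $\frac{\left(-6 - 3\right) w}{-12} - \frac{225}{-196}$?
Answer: $\frac{225}{196} \approx 1.148$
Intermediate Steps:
$w = 0$
$\frac{\left(-6 - 3\right) w}{-12} - \frac{225}{-196} = \frac{\left(-6 - 3\right) 0}{-12} - \frac{225}{-196} = \left(-9\right) 0 \left(- \frac{1}{12}\right) - - \frac{225}{196} = 0 \left(- \frac{1}{12}\right) + \frac{225}{196} = 0 + \frac{225}{196} = \frac{225}{196}$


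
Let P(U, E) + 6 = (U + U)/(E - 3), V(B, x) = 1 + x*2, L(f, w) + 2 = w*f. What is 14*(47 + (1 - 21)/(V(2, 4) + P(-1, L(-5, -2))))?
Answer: 7154/13 ≈ 550.31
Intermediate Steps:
L(f, w) = -2 + f*w (L(f, w) = -2 + w*f = -2 + f*w)
V(B, x) = 1 + 2*x
P(U, E) = -6 + 2*U/(-3 + E) (P(U, E) = -6 + (U + U)/(E - 3) = -6 + (2*U)/(-3 + E) = -6 + 2*U/(-3 + E))
14*(47 + (1 - 21)/(V(2, 4) + P(-1, L(-5, -2)))) = 14*(47 + (1 - 21)/((1 + 2*4) + 2*(9 - 1 - 3*(-2 - 5*(-2)))/(-3 + (-2 - 5*(-2))))) = 14*(47 - 20/((1 + 8) + 2*(9 - 1 - 3*(-2 + 10))/(-3 + (-2 + 10)))) = 14*(47 - 20/(9 + 2*(9 - 1 - 3*8)/(-3 + 8))) = 14*(47 - 20/(9 + 2*(9 - 1 - 24)/5)) = 14*(47 - 20/(9 + 2*(⅕)*(-16))) = 14*(47 - 20/(9 - 32/5)) = 14*(47 - 20/13/5) = 14*(47 - 20*5/13) = 14*(47 - 100/13) = 14*(511/13) = 7154/13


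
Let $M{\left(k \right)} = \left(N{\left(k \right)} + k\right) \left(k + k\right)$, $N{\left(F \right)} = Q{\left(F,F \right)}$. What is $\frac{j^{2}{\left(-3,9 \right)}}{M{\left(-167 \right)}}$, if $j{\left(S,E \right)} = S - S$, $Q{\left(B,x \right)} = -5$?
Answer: $0$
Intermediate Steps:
$N{\left(F \right)} = -5$
$j{\left(S,E \right)} = 0$
$M{\left(k \right)} = 2 k \left(-5 + k\right)$ ($M{\left(k \right)} = \left(-5 + k\right) \left(k + k\right) = \left(-5 + k\right) 2 k = 2 k \left(-5 + k\right)$)
$\frac{j^{2}{\left(-3,9 \right)}}{M{\left(-167 \right)}} = \frac{0^{2}}{2 \left(-167\right) \left(-5 - 167\right)} = \frac{0}{2 \left(-167\right) \left(-172\right)} = \frac{0}{57448} = 0 \cdot \frac{1}{57448} = 0$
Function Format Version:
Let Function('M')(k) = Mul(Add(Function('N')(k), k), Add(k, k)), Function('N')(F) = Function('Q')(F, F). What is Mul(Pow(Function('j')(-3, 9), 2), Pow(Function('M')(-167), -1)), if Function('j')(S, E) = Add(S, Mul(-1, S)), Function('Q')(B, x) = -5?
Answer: 0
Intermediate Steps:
Function('N')(F) = -5
Function('j')(S, E) = 0
Function('M')(k) = Mul(2, k, Add(-5, k)) (Function('M')(k) = Mul(Add(-5, k), Add(k, k)) = Mul(Add(-5, k), Mul(2, k)) = Mul(2, k, Add(-5, k)))
Mul(Pow(Function('j')(-3, 9), 2), Pow(Function('M')(-167), -1)) = Mul(Pow(0, 2), Pow(Mul(2, -167, Add(-5, -167)), -1)) = Mul(0, Pow(Mul(2, -167, -172), -1)) = Mul(0, Pow(57448, -1)) = Mul(0, Rational(1, 57448)) = 0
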